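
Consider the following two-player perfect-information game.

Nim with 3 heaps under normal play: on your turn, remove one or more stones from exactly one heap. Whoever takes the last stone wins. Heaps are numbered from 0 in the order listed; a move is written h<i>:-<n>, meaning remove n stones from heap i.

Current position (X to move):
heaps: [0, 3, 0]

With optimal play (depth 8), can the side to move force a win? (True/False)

p1 X@[(0,3,0)]: h1:-1[(0,2,0)]-1 h1:-2[(0,1,0)]-1 h1:-3[(0,0,0)]+1*
p2 O@[(0,0,0)] terminal -1; root [(0,3,0)] d8

X winning at [(0,3,0)]: True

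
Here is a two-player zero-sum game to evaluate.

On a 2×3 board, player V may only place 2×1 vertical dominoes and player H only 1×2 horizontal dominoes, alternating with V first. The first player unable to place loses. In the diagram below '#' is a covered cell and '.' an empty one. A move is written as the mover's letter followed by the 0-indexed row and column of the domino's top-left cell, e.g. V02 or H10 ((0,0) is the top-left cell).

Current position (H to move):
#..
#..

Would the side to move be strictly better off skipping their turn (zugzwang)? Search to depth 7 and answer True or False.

zugzwang(#../#.., H) = False

ply 1, H at #../#.. | H01=+1→###/#..*; H11=+1→#../###
ply 2: ###/#.. is terminal -1 (V); from #../#.. depth 7
pass branch (V moves first from the same position):
  | ply 1, V at #../#.. | V01=+1→##./##.*; V02=+1→#.#/#.#
  | ply 2: ##./##. is terminal -1 (H); from #../#.. depth 7
H moving scores +1; H passing scores -1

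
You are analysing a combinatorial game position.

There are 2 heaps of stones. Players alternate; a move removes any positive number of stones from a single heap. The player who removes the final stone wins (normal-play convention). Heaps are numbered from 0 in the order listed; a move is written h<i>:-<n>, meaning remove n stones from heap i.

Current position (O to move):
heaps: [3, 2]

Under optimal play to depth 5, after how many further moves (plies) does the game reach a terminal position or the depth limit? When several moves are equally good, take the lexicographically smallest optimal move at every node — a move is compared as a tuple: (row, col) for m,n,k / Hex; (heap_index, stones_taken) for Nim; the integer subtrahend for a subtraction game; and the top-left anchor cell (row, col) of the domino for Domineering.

PV length from [(3,2)]: 5 plies

[(3,2)] O move#1: h0:-1:+1/(2,2)*, h0:-2:-1/(1,2), h0:-3:-1/(0,2), h1:-1:-1/(3,1), h1:-2:-1/(3,0)
[(2,2)] X move#2: h0:-1:-1/(1,2)*, h0:-2:-1/(0,2), h1:-1:-1/(2,1), h1:-2:-1/(2,0)
[(1,2)] O move#3: h0:-1:-1/(0,2), h1:-1:+1/(1,1)*, h1:-2:-1/(1,0)
[(1,1)] X move#4: h0:-1:-1/(0,1)*, h1:-1:-1/(1,0)
[(0,1)] O move#5: h1:-1:+1/(0,0)*
[(0,0)] end (terminal -1, X#6); searched (3,2) to 5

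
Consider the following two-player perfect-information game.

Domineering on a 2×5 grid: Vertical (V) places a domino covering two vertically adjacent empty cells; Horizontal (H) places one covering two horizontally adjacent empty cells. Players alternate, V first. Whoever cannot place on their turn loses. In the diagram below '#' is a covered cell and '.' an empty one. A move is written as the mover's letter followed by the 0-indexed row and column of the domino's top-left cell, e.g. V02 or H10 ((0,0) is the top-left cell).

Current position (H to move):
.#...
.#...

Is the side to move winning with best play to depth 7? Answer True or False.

H winning at [.#.../.#...]: False

p1 H@[.#.../.#...]: H02[.###./.#...]-1* H03[.#.##/.#...]-1 H12[.#.../.###.]-1 H13[.#.../.#.##]-1
p2 V@[.###./.#...]: V00[####./##...]-1 V04[.####/.#..#]+1*
p3 H@[.####/.#..#]: H12[.####/.####]-1*
p4 V@[.####/.####]: V00[#####/#####]+1*
p5 H@[#####/#####] terminal -1; root [.#.../.#...] d7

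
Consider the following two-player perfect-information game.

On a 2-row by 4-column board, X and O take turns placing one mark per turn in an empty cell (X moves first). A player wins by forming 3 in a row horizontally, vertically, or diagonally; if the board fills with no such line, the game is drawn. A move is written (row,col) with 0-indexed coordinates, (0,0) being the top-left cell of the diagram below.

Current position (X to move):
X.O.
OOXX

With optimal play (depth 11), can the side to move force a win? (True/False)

X winning at [X.O./OOXX]: False

p1 X@[X.O./OOXX]: (0,1)[XXO./OOXX]+0* (0,3)[X.OX/OOXX]+0
p2 O@[XXO./OOXX]: (0,3)[XXOO/OOXX]+0*
p3 X@[XXOO/OOXX] terminal +0; root [X.O./OOXX] d11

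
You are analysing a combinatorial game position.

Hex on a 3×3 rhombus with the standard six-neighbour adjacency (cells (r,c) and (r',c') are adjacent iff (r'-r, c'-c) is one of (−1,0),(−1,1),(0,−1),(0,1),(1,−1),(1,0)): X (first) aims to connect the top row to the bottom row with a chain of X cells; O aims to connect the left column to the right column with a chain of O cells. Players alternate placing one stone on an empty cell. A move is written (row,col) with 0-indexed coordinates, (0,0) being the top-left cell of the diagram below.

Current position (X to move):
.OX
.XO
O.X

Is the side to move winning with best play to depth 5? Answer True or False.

ply 1, X at .OX/.XO/O.X | (0,0)=-1→XOX/.XO/O.X; (1,0)=-1→.OX/XXO/O.X; (2,1)=+1→.OX/.XO/OXX*
ply 2: .OX/.XO/OXX is terminal -1 (O); from .OX/.XO/O.X depth 5

X winning at [.OX/.XO/O.X]: True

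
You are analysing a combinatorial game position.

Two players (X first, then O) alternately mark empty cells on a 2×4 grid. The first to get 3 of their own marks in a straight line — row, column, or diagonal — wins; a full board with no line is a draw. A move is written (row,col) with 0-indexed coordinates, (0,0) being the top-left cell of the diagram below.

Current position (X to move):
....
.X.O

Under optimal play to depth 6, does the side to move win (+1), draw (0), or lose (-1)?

[..../.X.O] X move#1: (0,0):+0/X.../.X.O*, (0,1):+0/.X../.X.O, (0,2):+0/..X./.X.O, (0,3):+0/...X/.X.O, (1,0):+0/..../XX.O, (1,2):+0/..../.XXO
[X.../.X.O] O move#2: (0,1):+0/XO../.X.O*, (0,2):+0/X.O./.X.O, (0,3):+0/X..O/.X.O, (1,0):+0/X.../OX.O, (1,2):+0/X.../.XOO
[XO../.X.O] X move#3: (0,2):+0/XOX./.X.O*, (0,3):+0/XO.X/.X.O, (1,0):+0/XO../XX.O, (1,2):+0/XO../.XXO
[XOX./.X.O] O move#4: (0,3):+0/XOXO/.X.O*, (1,0):+0/XOX./OX.O, (1,2):+0/XOX./.XOO
[XOXO/.X.O] X move#5: (1,0):+0/XOXO/XX.O*, (1,2):+0/XOXO/.XXO
[XOXO/XX.O] O move#6: (1,2):+0/XOXO/XXOO*
[XOXO/XXOO] end (terminal +0, X#7); searched ..../.X.O to 6

value(..../.X.O, X) = 0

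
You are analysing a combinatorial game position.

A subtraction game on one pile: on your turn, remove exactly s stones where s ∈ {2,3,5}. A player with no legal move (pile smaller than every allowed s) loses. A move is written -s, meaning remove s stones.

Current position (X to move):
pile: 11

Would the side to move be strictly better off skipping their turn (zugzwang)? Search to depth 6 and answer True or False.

ply 1, X at 11 | -2=-1→9; -3=+1→8*; -5=-1→6
ply 2, O at 8 | -2=-1→6*; -3=-1→5; -5=-1→3
ply 3, X at 6 | -2=-1→4; -3=-1→3; -5=+1→1*
ply 4: 1 is terminal -1 (O); from 11 depth 6
pass branch (O moves first from the same position):
  | ply 1, O at 11 | -2=-1→9; -3=+1→8*; -5=-1→6
  | ply 2, X at 8 | -2=-1→6*; -3=-1→5; -5=-1→3
  | ply 3, O at 6 | -2=-1→4; -3=-1→3; -5=+1→1*
  | ply 4: 1 is terminal -1 (X); from 11 depth 6
X moving scores +1; X passing scores -1

zugzwang(11, X) = False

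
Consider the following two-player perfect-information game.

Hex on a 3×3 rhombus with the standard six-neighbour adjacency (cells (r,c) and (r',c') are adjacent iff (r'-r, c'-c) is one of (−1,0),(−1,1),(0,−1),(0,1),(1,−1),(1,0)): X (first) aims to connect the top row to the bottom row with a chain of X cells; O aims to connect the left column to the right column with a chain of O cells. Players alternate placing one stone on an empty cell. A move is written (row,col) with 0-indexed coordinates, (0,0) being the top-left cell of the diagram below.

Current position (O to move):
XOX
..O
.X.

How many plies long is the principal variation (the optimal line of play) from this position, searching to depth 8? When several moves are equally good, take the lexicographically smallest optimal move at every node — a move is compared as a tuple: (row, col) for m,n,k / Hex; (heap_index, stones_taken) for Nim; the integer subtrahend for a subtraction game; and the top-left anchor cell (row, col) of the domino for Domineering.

PV length from [XOX/..O/.X.]: 3 plies

p1 O@[XOX/..O/.X.]: (1,0)[XOX/O.O/.X.]-1 (1,1)[XOX/.OO/.X.]+1* (2,0)[XOX/..O/OX.]-1 (2,2)[XOX/..O/.XO]-1
p2 X@[XOX/.OO/.X.]: (1,0)[XOX/XOO/.X.]-1* (2,0)[XOX/.OO/XX.]-1 (2,2)[XOX/.OO/.XX]-1
p3 O@[XOX/XOO/.X.]: (2,0)[XOX/XOO/OX.]+1* (2,2)[XOX/XOO/.XO]-1
p4 X@[XOX/XOO/OX.] terminal -1; root [XOX/..O/.X.] d8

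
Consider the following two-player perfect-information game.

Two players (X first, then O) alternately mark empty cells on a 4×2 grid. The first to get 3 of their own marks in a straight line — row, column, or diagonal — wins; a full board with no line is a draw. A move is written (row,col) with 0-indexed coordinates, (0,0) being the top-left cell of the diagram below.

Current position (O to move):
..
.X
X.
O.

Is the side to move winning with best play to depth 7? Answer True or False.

p1 O@[../.X/X./O.]: (0,0)[O./.X/X./O.]-1 (0,1)[.O/.X/X./O.]+0* (1,0)[../OX/X./O.]-1 (2,1)[../.X/XO/O.]+0 (3,1)[../.X/X./OO]+0
p2 X@[.O/.X/X./O.]: (0,0)[XO/.X/X./O.]+0* (1,0)[.O/XX/X./O.]+0 (2,1)[.O/.X/XX/O.]+0 (3,1)[.O/.X/X./OX]+0
p3 O@[XO/.X/X./O.]: (1,0)[XO/OX/X./O.]+0* (2,1)[XO/.X/XO/O.]-1 (3,1)[XO/.X/X./OO]-1
p4 X@[XO/OX/X./O.]: (2,1)[XO/OX/XX/O.]+0* (3,1)[XO/OX/X./OX]+0
p5 O@[XO/OX/XX/O.]: (3,1)[XO/OX/XX/OO]+0*
p6 X@[XO/OX/XX/OO] terminal +0; root [../.X/X./O.] d7

O winning at [../.X/X./O.]: False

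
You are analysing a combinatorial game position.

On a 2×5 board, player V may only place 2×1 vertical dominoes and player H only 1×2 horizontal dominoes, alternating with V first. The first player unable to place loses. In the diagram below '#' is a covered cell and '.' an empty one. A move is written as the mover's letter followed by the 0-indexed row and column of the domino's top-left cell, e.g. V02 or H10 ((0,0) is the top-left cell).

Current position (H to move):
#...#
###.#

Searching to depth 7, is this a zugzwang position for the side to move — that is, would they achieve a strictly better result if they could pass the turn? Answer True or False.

zugzwang(#...#/###.#, H) = False

ply 1, H at #...#/###.# | H01=-1→###.#/###.#; H02=+1→#.###/###.#*
ply 2: #.###/###.# is terminal -1 (V); from #...#/###.# depth 7
if H skipped the turn, V would face:
~ ply 1, V at #...#/###.# | V03=-1→#..##/#####*
~ ply 2, H at #..##/##### | H01=+1→#####/#####*
~ ply 3: #####/##### is terminal -1 (V); from #...#/###.# depth 7
compare (H): move=+1 vs pass=+1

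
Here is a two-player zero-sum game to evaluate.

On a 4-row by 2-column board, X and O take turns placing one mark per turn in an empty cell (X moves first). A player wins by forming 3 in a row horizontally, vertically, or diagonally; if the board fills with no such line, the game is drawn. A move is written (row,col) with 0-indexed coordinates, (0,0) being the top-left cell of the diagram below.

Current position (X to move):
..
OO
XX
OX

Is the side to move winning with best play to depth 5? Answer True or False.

X winning at [../OO/XX/OX]: False

[../OO/XX/OX] X move#1: (0,0):+0/X./OO/XX/OX*, (0,1):+0/.X/OO/XX/OX
[X./OO/XX/OX] O move#2: (0,1):+0/XO/OO/XX/OX*
[XO/OO/XX/OX] end (terminal +0, X#3); searched ../OO/XX/OX to 5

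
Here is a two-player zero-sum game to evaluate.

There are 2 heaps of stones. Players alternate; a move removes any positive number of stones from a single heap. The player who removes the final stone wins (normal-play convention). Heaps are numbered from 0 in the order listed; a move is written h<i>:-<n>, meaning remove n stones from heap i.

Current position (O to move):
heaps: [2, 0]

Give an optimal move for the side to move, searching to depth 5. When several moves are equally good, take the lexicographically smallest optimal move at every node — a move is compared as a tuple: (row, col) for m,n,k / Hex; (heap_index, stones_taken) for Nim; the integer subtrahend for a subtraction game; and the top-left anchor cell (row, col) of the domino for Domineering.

p1 O@[(2,0)]: h0:-1[(1,0)]-1 h0:-2[(0,0)]+1*
p2 X@[(0,0)] terminal -1; root [(2,0)] d5

O's best at [(2,0)]: h0:-2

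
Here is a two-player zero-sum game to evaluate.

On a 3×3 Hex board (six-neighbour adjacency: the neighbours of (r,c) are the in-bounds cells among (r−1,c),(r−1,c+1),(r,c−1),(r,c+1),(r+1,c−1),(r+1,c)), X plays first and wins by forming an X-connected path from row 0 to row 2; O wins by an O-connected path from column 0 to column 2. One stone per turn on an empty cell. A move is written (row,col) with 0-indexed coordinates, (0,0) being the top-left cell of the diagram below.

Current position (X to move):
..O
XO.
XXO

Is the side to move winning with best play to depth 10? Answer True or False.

p1 X@[..O/XO./XXO]: (0,0)[X.O/XO./XXO]+1* (0,1)[.XO/XO./XXO]+1 (1,2)[..O/XOX/XXO]+1
p2 O@[X.O/XO./XXO] terminal -1; root [..O/XO./XXO] d10

X winning at [..O/XO./XXO]: True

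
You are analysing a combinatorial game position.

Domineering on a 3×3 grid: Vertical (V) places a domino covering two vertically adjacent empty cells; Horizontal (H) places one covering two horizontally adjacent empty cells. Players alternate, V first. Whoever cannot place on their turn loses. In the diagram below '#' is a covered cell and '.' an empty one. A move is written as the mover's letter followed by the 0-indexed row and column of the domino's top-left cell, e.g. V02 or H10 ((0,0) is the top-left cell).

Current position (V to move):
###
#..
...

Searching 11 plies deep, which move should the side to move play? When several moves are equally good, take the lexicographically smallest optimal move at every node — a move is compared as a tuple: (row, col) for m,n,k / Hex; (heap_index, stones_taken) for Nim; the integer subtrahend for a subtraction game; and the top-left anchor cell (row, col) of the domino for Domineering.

V's best at [###/#../...]: V11

p1 V@[###/#../...]: V11[###/##./.#.]+1* V12[###/#.#/..#]-1
p2 H@[###/##./.#.] terminal -1; root [###/#../...] d11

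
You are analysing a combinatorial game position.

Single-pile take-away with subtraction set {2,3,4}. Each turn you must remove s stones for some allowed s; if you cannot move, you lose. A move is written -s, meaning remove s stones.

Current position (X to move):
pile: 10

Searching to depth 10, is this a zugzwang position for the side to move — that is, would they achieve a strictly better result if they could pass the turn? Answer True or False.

[10] X move#1: -2:-1/8, -3:+1/7*, -4:+1/6
[7] O move#2: -2:-1/5*, -3:-1/4, -4:-1/3
[5] X move#3: -2:-1/3, -3:-1/2, -4:+1/1*
[1] end (terminal -1, O#4); searched 10 to 10
if X skipped the turn, O would face:
~ [10] O move#1: -2:-1/8, -3:+1/7*, -4:+1/6
~ [7] X move#2: -2:-1/5*, -3:-1/4, -4:-1/3
~ [5] O move#3: -2:-1/3, -3:-1/2, -4:+1/1*
~ [1] end (terminal -1, X#4); searched 10 to 10
compare (X): move=+1 vs pass=-1

zugzwang(10, X) = False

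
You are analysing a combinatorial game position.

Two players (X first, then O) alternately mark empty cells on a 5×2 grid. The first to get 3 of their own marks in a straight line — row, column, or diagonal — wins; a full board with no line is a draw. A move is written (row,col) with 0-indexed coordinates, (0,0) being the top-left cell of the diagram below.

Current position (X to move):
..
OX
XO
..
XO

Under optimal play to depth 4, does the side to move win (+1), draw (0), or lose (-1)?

ply 1, X at ../OX/XO/../XO | (0,0)=-1→X./OX/XO/../XO; (0,1)=-1→.X/OX/XO/../XO; (3,0)=+1→../OX/XO/X./XO*; (3,1)=+0→../OX/XO/.X/XO
ply 2: ../OX/XO/X./XO is terminal -1 (O); from ../OX/XO/../XO depth 4

value(../OX/XO/../XO, X) = +1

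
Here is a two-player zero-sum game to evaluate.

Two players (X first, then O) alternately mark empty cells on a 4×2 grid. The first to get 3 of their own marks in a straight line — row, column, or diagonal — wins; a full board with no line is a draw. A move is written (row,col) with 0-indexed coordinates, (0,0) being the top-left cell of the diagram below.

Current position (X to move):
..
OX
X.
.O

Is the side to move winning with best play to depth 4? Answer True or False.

X winning at [../OX/X./.O]: False

[../OX/X./.O] X move#1: (0,0):+0/X./OX/X./.O*, (0,1):+0/.X/OX/X./.O, (2,1):+0/../OX/XX/.O, (3,0):+0/../OX/X./XO
[X./OX/X./.O] O move#2: (0,1):+0/XO/OX/X./.O*, (2,1):+0/X./OX/XO/.O, (3,0):+0/X./OX/X./OO
[XO/OX/X./.O] X move#3: (2,1):+0/XO/OX/XX/.O*, (3,0):+0/XO/OX/X./XO
[XO/OX/XX/.O] O move#4: (3,0):+0/XO/OX/XX/OO*
[XO/OX/XX/OO] end (terminal +0, X#5); searched ../OX/X./.O to 4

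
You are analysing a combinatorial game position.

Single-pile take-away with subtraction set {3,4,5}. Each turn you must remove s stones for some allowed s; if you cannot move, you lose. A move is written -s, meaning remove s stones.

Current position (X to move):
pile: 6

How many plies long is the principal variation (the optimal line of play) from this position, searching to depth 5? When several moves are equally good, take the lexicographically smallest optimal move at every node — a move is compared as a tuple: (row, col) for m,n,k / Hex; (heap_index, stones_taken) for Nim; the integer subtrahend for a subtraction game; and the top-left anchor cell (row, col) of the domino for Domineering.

[6] X move#1: -3:-1/3, -4:+1/2*, -5:+1/1
[2] end (terminal -1, O#2); searched 6 to 5

PV length from [6]: 1 ply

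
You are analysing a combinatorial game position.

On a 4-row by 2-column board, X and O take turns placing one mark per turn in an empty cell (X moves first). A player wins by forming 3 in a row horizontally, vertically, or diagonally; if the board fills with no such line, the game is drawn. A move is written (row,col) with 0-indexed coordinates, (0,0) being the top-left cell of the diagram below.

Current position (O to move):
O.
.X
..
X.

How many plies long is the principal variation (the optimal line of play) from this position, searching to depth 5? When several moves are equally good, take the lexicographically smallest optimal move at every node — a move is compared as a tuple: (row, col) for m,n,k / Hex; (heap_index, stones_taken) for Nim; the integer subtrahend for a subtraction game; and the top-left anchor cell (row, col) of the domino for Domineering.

PV length from [O./.X/../X.]: 5 plies

p1 O@[O./.X/../X.]: (0,1)[OO/.X/../X.]+0* (1,0)[O./OX/../X.]+0 (2,0)[O./.X/O./X.]+0 (2,1)[O./.X/.O/X.]+0 (3,1)[O./.X/../XO]+0
p2 X@[OO/.X/../X.]: (1,0)[OO/XX/../X.]+0* (2,0)[OO/.X/X./X.]+0 (2,1)[OO/.X/.X/X.]+0 (3,1)[OO/.X/../XX]+0
p3 O@[OO/XX/../X.]: (2,0)[OO/XX/O./X.]+0* (2,1)[OO/XX/.O/X.]-1 (3,1)[OO/XX/../XO]-1
p4 X@[OO/XX/O./X.]: (2,1)[OO/XX/OX/X.]+0* (3,1)[OO/XX/O./XX]+0
p5 O@[OO/XX/OX/X.]: (3,1)[OO/XX/OX/XO]+0*
p6 X@[OO/XX/OX/XO] terminal +0; root [O./.X/../X.] d5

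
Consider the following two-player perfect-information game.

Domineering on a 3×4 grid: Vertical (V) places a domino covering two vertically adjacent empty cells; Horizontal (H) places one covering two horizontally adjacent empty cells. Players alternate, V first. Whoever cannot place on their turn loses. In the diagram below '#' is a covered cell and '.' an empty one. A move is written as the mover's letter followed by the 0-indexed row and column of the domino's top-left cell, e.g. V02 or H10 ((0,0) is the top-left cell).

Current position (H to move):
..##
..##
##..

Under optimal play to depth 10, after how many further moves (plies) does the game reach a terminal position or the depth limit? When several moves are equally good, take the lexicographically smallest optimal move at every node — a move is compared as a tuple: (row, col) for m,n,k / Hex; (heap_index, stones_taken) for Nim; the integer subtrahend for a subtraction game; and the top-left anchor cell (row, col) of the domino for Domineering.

PV length from [..##/..##/##..]: 1 ply

[..##/..##/##..] H move#1: H00:+1/####/..##/##..*, H10:+1/..##/####/##.., H22:-1/..##/..##/####
[####/..##/##..] end (terminal -1, V#2); searched ..##/..##/##.. to 10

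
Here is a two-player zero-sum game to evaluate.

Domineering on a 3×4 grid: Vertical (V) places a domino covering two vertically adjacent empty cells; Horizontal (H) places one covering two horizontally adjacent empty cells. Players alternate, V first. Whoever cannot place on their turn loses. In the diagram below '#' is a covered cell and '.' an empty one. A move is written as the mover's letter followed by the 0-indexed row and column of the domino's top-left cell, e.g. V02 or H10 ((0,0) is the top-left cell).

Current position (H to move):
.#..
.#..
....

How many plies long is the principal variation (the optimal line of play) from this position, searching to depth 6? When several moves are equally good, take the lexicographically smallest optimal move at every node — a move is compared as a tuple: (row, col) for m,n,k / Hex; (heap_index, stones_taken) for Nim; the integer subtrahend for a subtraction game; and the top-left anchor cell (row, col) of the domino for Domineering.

[.#../.#../....] H move#1: H02:-1/.###/.#../...., H12:+1/.#../.###/....*, H20:-1/.#../.#../##.., H21:-1/.#../.#../.##., H22:-1/.#../.#../..##
[.#../.###/....] V move#2: V00:-1/##../####/....*, V10:-1/.#../####/#...
[##../####/....] H move#3: H02:+1/####/####/....*, H20:+1/##../####/##.., H21:+1/##../####/.##., H22:+1/##../####/..##
[####/####/....] end (terminal -1, V#4); searched .#../.#../.... to 6

PV length from [.#../.#../....]: 3 plies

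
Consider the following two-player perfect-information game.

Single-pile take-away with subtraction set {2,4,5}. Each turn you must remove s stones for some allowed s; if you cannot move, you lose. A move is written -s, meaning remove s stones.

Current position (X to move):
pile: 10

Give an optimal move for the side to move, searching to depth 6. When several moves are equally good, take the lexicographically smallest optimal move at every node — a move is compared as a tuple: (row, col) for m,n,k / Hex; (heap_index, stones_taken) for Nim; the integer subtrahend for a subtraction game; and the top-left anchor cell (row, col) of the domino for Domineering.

ply 1, X at 10 | -2=+1→8*; -4=-1→6; -5=-1→5
ply 2, O at 8 | -2=-1→6*; -4=-1→4; -5=-1→3
ply 3, X at 6 | -2=-1→4; -4=-1→2; -5=+1→1*
ply 4: 1 is terminal -1 (O); from 10 depth 6

X's best at [10]: -2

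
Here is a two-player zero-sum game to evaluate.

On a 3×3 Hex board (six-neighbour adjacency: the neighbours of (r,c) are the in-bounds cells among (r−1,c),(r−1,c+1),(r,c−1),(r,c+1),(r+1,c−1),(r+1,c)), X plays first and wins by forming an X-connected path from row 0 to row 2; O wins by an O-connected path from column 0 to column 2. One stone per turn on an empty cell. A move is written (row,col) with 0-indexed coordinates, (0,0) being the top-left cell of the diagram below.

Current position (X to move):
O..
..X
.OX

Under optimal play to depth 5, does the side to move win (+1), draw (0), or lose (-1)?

ply 1, X at O../..X/.OX | (0,1)=+1→OX./..X/.OX*; (0,2)=+1→O.X/..X/.OX; (1,0)=+1→O../X.X/.OX; (1,1)=+1→O../.XX/.OX; (2,0)=+1→O../..X/XOX
ply 2, O at OX./..X/.OX | (0,2)=-1→OXO/..X/.OX*; (1,0)=-1→OX./O.X/.OX; (1,1)=-1→OX./.OX/.OX; (2,0)=-1→OX./..X/OOX
ply 3, X at OXO/..X/.OX | (1,0)=+1→OXO/X.X/.OX*; (1,1)=+1→OXO/.XX/.OX; (2,0)=+1→OXO/..X/XOX
ply 4, O at OXO/X.X/.OX | (1,1)=-1→OXO/XOX/.OX*; (2,0)=-1→OXO/X.X/OOX
ply 5, X at OXO/XOX/.OX | (2,0)=+1→OXO/XOX/XOX*
ply 6: OXO/XOX/XOX is terminal -1 (O); from O../..X/.OX depth 5

value(O../..X/.OX, X) = +1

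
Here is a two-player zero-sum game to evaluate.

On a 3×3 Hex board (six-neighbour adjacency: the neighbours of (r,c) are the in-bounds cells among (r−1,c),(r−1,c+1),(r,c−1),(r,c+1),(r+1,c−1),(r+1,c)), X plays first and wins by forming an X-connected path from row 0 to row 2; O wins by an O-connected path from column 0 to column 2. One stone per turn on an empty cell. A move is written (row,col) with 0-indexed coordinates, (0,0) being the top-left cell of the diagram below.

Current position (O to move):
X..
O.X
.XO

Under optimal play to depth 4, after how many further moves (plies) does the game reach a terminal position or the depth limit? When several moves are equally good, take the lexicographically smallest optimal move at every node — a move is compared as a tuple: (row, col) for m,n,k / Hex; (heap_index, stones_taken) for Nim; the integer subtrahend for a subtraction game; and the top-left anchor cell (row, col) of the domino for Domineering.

PV length from [X../O.X/.XO]: 3 plies

ply 1, O at X../O.X/.XO | (0,1)=-1→XO./O.X/.XO; (0,2)=+1→X.O/O.X/.XO*; (1,1)=-1→X../OOX/.XO; (2,0)=-1→X../O.X/OXO
ply 2, X at X.O/O.X/.XO | (0,1)=-1→XXO/O.X/.XO*; (1,1)=-1→X.O/OXX/.XO; (2,0)=-1→X.O/O.X/XXO
ply 3, O at XXO/O.X/.XO | (1,1)=+1→XXO/OOX/.XO*; (2,0)=-1→XXO/O.X/OXO
ply 4: XXO/OOX/.XO is terminal -1 (X); from X../O.X/.XO depth 4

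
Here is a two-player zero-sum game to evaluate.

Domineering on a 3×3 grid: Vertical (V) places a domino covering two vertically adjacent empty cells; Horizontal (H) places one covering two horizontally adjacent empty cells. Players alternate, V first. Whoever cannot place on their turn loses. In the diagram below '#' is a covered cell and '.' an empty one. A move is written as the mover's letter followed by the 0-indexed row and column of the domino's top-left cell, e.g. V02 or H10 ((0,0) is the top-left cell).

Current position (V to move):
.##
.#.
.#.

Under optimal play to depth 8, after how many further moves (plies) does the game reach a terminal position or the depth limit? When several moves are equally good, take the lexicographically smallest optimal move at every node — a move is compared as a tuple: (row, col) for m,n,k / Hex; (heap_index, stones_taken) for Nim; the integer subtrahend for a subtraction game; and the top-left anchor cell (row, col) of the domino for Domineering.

ply 1, V at .##/.#./.#. | V00=+1→###/##./.#.*; V10=+1→.##/##./##.; V12=+1→.##/.##/.##
ply 2: ###/##./.#. is terminal -1 (H); from .##/.#./.#. depth 8

PV length from [.##/.#./.#.]: 1 ply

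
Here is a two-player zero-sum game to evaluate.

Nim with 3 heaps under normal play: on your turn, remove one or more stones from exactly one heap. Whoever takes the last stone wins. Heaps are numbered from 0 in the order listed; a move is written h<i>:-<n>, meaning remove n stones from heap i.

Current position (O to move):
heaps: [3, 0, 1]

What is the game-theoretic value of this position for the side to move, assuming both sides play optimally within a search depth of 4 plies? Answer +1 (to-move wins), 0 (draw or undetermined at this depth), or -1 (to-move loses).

value((3,0,1), O) = +1

ply 1, O at (3,0,1) | h0:-1=-1→(2,0,1); h0:-2=+1→(1,0,1)*; h0:-3=-1→(0,0,1); h2:-1=-1→(3,0,0)
ply 2, X at (1,0,1) | h0:-1=-1→(0,0,1)*; h2:-1=-1→(1,0,0)
ply 3, O at (0,0,1) | h2:-1=+1→(0,0,0)*
ply 4: (0,0,0) is terminal -1 (X); from (3,0,1) depth 4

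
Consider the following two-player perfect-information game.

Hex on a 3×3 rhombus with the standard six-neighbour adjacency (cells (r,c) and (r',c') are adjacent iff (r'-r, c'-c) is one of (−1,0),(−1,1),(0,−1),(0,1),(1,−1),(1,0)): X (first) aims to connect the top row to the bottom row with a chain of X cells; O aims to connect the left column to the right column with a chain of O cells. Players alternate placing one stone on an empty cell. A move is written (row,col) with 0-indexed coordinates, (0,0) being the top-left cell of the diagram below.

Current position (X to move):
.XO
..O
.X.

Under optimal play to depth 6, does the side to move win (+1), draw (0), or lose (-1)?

value(.XO/..O/.X., X) = +1

ply 1, X at .XO/..O/.X. | (0,0)=-1→XXO/..O/.X.; (1,0)=+1→.XO/X.O/.X.*; (1,1)=+1→.XO/.XO/.X.; (2,0)=+1→.XO/..O/XX.; (2,2)=-1→.XO/..O/.XX
ply 2, O at .XO/X.O/.X. | (0,0)=-1→OXO/X.O/.X.*; (1,1)=-1→.XO/XOO/.X.; (2,0)=-1→.XO/X.O/OX.; (2,2)=-1→.XO/X.O/.XO
ply 3, X at OXO/X.O/.X. | (1,1)=+1→OXO/XXO/.X.*; (2,0)=+1→OXO/X.O/XX.; (2,2)=+1→OXO/X.O/.XX
ply 4: OXO/XXO/.X. is terminal -1 (O); from .XO/..O/.X. depth 6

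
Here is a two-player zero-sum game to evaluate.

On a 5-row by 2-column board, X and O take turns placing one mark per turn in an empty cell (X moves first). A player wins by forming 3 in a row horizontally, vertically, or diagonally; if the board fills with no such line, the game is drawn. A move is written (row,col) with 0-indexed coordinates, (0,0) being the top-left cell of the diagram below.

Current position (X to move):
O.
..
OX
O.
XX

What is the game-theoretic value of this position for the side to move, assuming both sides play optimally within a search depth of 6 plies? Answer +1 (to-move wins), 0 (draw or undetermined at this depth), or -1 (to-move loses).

[O./../OX/O./XX] X move#1: (0,1):-1/OX/../OX/O./XX, (1,0):+0/O./X./OX/O./XX, (1,1):-1/O./.X/OX/O./XX, (3,1):+1/O./../OX/OX/XX*
[O./../OX/OX/XX] end (terminal -1, O#2); searched O./../OX/O./XX to 6

value(O./../OX/O./XX, X) = +1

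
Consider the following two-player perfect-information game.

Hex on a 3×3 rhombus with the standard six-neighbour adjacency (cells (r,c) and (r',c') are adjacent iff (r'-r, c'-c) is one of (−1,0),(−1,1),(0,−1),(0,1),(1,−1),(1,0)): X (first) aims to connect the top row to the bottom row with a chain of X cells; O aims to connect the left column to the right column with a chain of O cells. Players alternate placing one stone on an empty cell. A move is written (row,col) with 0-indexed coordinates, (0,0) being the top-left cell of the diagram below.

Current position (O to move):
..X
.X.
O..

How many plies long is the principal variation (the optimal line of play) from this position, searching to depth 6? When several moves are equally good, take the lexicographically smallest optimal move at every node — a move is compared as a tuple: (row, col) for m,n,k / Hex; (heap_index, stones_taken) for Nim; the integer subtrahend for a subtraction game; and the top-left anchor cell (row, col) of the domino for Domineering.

PV length from [..X/.X./O..]: 5 plies

p1 O@[..X/.X./O..]: (0,0)[O.X/.X./O..]-1 (0,1)[.OX/.X./O..]-1 (1,0)[..X/OX./O..]-1 (1,2)[..X/.XO/O..]-1 (2,1)[..X/.X./OO.]+1* (2,2)[..X/.X./O.O]-1
p2 X@[..X/.X./OO.]: (0,0)[X.X/.X./OO.]-1* (0,1)[.XX/.X./OO.]-1 (1,0)[..X/XX./OO.]-1 (1,2)[..X/.XX/OO.]-1 (2,2)[..X/.X./OOX]-1
p3 O@[X.X/.X./OO.]: (0,1)[XOX/.X./OO.]+1* (1,0)[X.X/OX./OO.]+1 (1,2)[X.X/.XO/OO.]+1 (2,2)[X.X/.X./OOO]+1
p4 X@[XOX/.X./OO.]: (1,0)[XOX/XX./OO.]-1* (1,2)[XOX/.XX/OO.]-1 (2,2)[XOX/.X./OOX]-1
p5 O@[XOX/XX./OO.]: (1,2)[XOX/XXO/OO.]+1* (2,2)[XOX/XX./OOO]+1
p6 X@[XOX/XXO/OO.] terminal -1; root [..X/.X./O..] d6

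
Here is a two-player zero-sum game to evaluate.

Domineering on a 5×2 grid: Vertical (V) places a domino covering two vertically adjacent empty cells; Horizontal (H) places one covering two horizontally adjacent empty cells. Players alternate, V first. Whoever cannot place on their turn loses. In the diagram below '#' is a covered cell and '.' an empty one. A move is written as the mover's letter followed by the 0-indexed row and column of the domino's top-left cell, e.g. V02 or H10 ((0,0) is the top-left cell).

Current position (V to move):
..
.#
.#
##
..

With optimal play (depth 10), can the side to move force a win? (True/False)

V winning at [../.#/.#/##/..]: False

p1 V@[../.#/.#/##/..]: V00[#./##/.#/##/..]-1* V10[../##/##/##/..]-1
p2 H@[#./##/.#/##/..]: H40[#./##/.#/##/##]+1*
p3 V@[#./##/.#/##/##] terminal -1; root [../.#/.#/##/..] d10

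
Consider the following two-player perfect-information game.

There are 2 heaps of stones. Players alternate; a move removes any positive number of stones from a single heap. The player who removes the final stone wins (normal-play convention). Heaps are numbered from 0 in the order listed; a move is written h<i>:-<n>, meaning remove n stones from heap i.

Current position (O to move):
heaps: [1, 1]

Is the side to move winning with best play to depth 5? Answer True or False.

O winning at [(1,1)]: False

p1 O@[(1,1)]: h0:-1[(0,1)]-1* h1:-1[(1,0)]-1
p2 X@[(0,1)]: h1:-1[(0,0)]+1*
p3 O@[(0,0)] terminal -1; root [(1,1)] d5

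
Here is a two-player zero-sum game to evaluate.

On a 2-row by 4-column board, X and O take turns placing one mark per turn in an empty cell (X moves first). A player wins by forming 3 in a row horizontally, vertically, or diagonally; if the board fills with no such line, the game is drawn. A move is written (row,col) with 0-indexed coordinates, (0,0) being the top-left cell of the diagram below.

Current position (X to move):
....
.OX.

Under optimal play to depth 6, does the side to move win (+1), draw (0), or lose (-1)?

ply 1, X at ..../.OX. | (0,0)=+0→X.../.OX.*; (0,1)=+0→.X../.OX.; (0,2)=+0→..X./.OX.; (0,3)=+0→...X/.OX.; (1,0)=+0→..../XOX.; (1,3)=+0→..../.OXX
ply 2, O at X.../.OX. | (0,1)=+0→XO../.OX.*; (0,2)=+0→X.O./.OX.; (0,3)=+0→X..O/.OX.; (1,0)=+0→X.../OOX.; (1,3)=+0→X.../.OXO
ply 3, X at XO../.OX. | (0,2)=+0→XOX./.OX.*; (0,3)=+0→XO.X/.OX.; (1,0)=+0→XO../XOX.; (1,3)=+0→XO../.OXX
ply 4, O at XOX./.OX. | (0,3)=+0→XOXO/.OX.*; (1,0)=+0→XOX./OOX.; (1,3)=+0→XOX./.OXO
ply 5, X at XOXO/.OX. | (1,0)=+0→XOXO/XOX.*; (1,3)=+0→XOXO/.OXX
ply 6, O at XOXO/XOX. | (1,3)=+0→XOXO/XOXO*
ply 7: XOXO/XOXO is terminal +0 (X); from ..../.OX. depth 6

value(..../.OX., X) = 0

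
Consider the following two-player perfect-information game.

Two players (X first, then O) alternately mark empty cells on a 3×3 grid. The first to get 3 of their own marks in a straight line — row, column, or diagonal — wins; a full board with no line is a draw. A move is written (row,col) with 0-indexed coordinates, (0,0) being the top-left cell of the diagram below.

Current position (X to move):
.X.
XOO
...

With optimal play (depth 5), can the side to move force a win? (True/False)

X winning at [.X./XOO/...]: True

p1 X@[.X./XOO/...]: (0,0)[XX./XOO/...]+1* (0,2)[.XX/XOO/...]+0 (2,0)[.X./XOO/X..]+0 (2,1)[.X./XOO/.X.]-1 (2,2)[.X./XOO/..X]+0
p2 O@[XX./XOO/...]: (0,2)[XXO/XOO/...]-1* (2,0)[XX./XOO/O..]-1 (2,1)[XX./XOO/.O.]-1 (2,2)[XX./XOO/..O]-1
p3 X@[XXO/XOO/...]: (2,0)[XXO/XOO/X..]+1* (2,1)[XXO/XOO/.X.]-1 (2,2)[XXO/XOO/..X]-1
p4 O@[XXO/XOO/X..] terminal -1; root [.X./XOO/...] d5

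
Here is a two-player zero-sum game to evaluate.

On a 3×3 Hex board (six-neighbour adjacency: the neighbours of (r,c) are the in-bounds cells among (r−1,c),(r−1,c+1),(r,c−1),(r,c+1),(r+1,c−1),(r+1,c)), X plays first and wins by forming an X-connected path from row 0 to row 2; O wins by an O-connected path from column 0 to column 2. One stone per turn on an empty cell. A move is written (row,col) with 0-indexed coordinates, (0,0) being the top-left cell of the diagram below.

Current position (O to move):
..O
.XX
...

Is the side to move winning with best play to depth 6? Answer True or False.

[..O/.XX/...] O move#1: (0,0):-1/O.O/.XX/..., (0,1):+1/.OO/.XX/...*, (1,0):-1/..O/OXX/..., (2,0):-1/..O/.XX/O.., (2,1):-1/..O/.XX/.O., (2,2):-1/..O/.XX/..O
[.OO/.XX/...] X move#2: (0,0):-1/XOO/.XX/...*, (1,0):-1/.OO/XXX/..., (2,0):-1/.OO/.XX/X.., (2,1):-1/.OO/.XX/.X., (2,2):-1/.OO/.XX/..X
[XOO/.XX/...] O move#3: (1,0):+1/XOO/OXX/...*, (2,0):-1/XOO/.XX/O.., (2,1):-1/XOO/.XX/.O., (2,2):-1/XOO/.XX/..O
[XOO/OXX/...] end (terminal -1, X#4); searched ..O/.XX/... to 6

O winning at [..O/.XX/...]: True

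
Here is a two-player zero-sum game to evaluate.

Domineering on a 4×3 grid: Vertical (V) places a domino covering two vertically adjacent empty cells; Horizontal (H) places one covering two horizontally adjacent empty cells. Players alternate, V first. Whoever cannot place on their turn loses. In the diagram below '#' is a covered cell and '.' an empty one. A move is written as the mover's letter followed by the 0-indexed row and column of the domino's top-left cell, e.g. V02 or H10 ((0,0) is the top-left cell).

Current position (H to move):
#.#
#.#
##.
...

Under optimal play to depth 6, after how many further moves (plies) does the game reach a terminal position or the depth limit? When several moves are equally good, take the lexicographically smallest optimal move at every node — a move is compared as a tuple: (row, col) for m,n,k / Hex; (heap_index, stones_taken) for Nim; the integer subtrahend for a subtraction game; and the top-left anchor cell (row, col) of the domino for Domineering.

PV length from [#.#/#.#/##./...]: 2 plies

[#.#/#.#/##./...] H move#1: H30:-1/#.#/#.#/##./##.*, H31:-1/#.#/#.#/##./.##
[#.#/#.#/##./##.] V move#2: V01:+1/###/###/##./##.*, V22:+1/#.#/#.#/###/###
[###/###/##./##.] end (terminal -1, H#3); searched #.#/#.#/##./... to 6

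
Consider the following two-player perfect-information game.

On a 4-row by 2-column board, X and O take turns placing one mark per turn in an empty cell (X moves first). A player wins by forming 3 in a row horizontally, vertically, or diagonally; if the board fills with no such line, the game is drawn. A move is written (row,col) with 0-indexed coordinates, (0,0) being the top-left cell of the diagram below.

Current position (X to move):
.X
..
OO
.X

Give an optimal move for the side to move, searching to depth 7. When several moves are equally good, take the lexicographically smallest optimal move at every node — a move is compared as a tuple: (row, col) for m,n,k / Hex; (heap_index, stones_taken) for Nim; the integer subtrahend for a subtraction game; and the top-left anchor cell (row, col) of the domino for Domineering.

X's best at [.X/../OO/.X]: (0,0)

ply 1, X at .X/../OO/.X | (0,0)=+0→XX/../OO/.X*; (1,0)=+0→.X/X./OO/.X; (1,1)=-1→.X/.X/OO/.X; (3,0)=+0→.X/../OO/XX
ply 2, O at XX/../OO/.X | (1,0)=+0→XX/O./OO/.X*; (1,1)=+0→XX/.O/OO/.X; (3,0)=+0→XX/../OO/OX
ply 3, X at XX/O./OO/.X | (1,1)=-1→XX/OX/OO/.X; (3,0)=+0→XX/O./OO/XX*
ply 4, O at XX/O./OO/XX | (1,1)=+0→XX/OO/OO/XX*
ply 5: XX/OO/OO/XX is terminal +0 (X); from .X/../OO/.X depth 7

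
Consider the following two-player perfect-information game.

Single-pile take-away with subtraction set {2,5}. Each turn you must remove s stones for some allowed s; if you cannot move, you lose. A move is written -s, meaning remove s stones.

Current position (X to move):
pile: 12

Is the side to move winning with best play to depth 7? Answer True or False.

X winning at [12]: True

[12] X move#1: -2:-1/10, -5:+1/7*
[7] O move#2: -2:-1/5*, -5:-1/2
[5] X move#3: -2:-1/3, -5:+1/0*
[0] end (terminal -1, O#4); searched 12 to 7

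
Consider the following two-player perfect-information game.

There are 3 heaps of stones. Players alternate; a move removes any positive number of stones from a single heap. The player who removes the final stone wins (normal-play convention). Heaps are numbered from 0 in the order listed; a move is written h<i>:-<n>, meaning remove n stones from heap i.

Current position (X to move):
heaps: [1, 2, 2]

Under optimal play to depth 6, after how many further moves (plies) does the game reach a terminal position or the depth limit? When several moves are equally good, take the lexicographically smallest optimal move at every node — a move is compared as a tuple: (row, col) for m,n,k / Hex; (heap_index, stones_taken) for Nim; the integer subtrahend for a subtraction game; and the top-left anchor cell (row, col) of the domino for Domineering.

ply 1, X at (1,2,2) | h0:-1=+1→(0,2,2)*; h1:-1=-1→(1,1,2); h1:-2=-1→(1,0,2); h2:-1=-1→(1,2,1); h2:-2=-1→(1,2,0)
ply 2, O at (0,2,2) | h1:-1=-1→(0,1,2)*; h1:-2=-1→(0,0,2); h2:-1=-1→(0,2,1); h2:-2=-1→(0,2,0)
ply 3, X at (0,1,2) | h1:-1=-1→(0,0,2); h2:-1=+1→(0,1,1)*; h2:-2=-1→(0,1,0)
ply 4, O at (0,1,1) | h1:-1=-1→(0,0,1)*; h2:-1=-1→(0,1,0)
ply 5, X at (0,0,1) | h2:-1=+1→(0,0,0)*
ply 6: (0,0,0) is terminal -1 (O); from (1,2,2) depth 6

PV length from [(1,2,2)]: 5 plies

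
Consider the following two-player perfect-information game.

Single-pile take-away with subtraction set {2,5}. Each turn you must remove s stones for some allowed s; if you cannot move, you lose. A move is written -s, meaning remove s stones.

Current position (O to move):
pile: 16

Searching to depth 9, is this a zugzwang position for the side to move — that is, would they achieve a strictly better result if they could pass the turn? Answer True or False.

zugzwang(16, O) = False

ply 1, O at 16 | -2=+1→14*; -5=+1→11
ply 2, X at 14 | -2=-1→12*; -5=-1→9
ply 3, O at 12 | -2=-1→10; -5=+1→7*
ply 4, X at 7 | -2=-1→5*; -5=-1→2
ply 5, O at 5 | -2=-1→3; -5=+1→0*
ply 6: 0 is terminal -1 (X); from 16 depth 9
if O skipped the turn, X would face:
~ ply 1, X at 16 | -2=+1→14*; -5=+1→11
~ ply 2, O at 14 | -2=-1→12*; -5=-1→9
~ ply 3, X at 12 | -2=-1→10; -5=+1→7*
~ ply 4, O at 7 | -2=-1→5*; -5=-1→2
~ ply 5, X at 5 | -2=-1→3; -5=+1→0*
~ ply 6: 0 is terminal -1 (O); from 16 depth 9
compare (O): move=+1 vs pass=-1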